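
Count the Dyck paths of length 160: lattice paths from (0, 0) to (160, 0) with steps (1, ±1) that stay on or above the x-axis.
C_80 = 1136359577947336271931632877004667456667613940

These Dyck paths are counted by the Catalan number C_n = (1/(n + 1)) · C(2n, n). For n = 80: C_80 = (1/81) · C(160, 80) = 92045125813734238026462263037378063990076729140/81 = 1136359577947336271931632877004667456667613940.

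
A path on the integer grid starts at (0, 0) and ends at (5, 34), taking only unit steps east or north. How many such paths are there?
Number of paths = 575757

A monotone lattice path from (0, 0) to (5, 34) consists of 5 east steps and 34 north steps in some order, so it is determined by which 5 of the 39 steps are east. The count is C(39, 5) = 575757.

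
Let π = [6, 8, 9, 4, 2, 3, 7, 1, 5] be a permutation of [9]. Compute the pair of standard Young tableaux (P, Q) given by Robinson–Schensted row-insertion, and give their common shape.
P = [1, 3, 5] / [2, 7, 9] / [4, 8] / [6];  Q = [1, 2, 3] / [4, 6, 7] / [5, 9] / [8];  common shape = (3, 3, 2, 1)

Row-insert the values π_1, π_2, … into P one at a time, bumping the leftmost entry strictly greater than the inserted value down to the next row. The recording tableau Q records, in position (i, j), the step at which that cell was added to P.
  Insert 6 (step 1): P = [6];  Q = [1]
  Insert 8 (step 2): P = [6, 8];  Q = [1, 2]
  Insert 9 (step 3): P = [6, 8, 9];  Q = [1, 2, 3]
  Insert 4 (step 4): P = [4, 8, 9] / [6];  Q = [1, 2, 3] / [4]
  Insert 2 (step 5): P = [2, 8, 9] / [4] / [6];  Q = [1, 2, 3] / [4] / [5]
  Insert 3 (step 6): P = [2, 3, 9] / [4, 8] / [6];  Q = [1, 2, 3] / [4, 6] / [5]
  Insert 7 (step 7): P = [2, 3, 7] / [4, 8, 9] / [6];  Q = [1, 2, 3] / [4, 6, 7] / [5]
  Insert 1 (step 8): P = [1, 3, 7] / [2, 8, 9] / [4] / [6];  Q = [1, 2, 3] / [4, 6, 7] / [5] / [8]
  Insert 5 (step 9): P = [1, 3, 5] / [2, 7, 9] / [4, 8] / [6];  Q = [1, 2, 3] / [4, 6, 7] / [5, 9] / [8]
Final shape: (3, 3, 2, 1).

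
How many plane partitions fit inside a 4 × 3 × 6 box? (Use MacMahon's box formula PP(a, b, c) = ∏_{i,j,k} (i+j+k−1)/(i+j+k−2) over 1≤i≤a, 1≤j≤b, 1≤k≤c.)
PP(4, 3, 6) = 457380

Evaluate the triple product over i = 1..4, j = 1..3, k = 1..6. The factors are (2/1) · (3/2) · (4/3) · (5/4) · (6/5) · (7/6) · (3/2) · (4/3) · … (72 factors total). The numerators and denominators telescope so the product is an integer; carrying out the multiplication exactly gives PP(4, 3, 6) = 457380.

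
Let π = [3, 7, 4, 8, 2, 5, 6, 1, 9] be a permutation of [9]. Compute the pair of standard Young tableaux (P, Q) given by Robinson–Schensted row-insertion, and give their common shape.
P = [1, 4, 5, 6, 9] / [2, 8] / [3] / [7];  Q = [1, 2, 4, 7, 9] / [3, 6] / [5] / [8];  common shape = (5, 2, 1, 1)

Row-insert the values π_1, π_2, … into P one at a time, bumping the leftmost entry strictly greater than the inserted value down to the next row. The recording tableau Q records, in position (i, j), the step at which that cell was added to P.
  Insert 3 (step 1): P = [3];  Q = [1]
  Insert 7 (step 2): P = [3, 7];  Q = [1, 2]
  Insert 4 (step 3): P = [3, 4] / [7];  Q = [1, 2] / [3]
  Insert 8 (step 4): P = [3, 4, 8] / [7];  Q = [1, 2, 4] / [3]
  Insert 2 (step 5): P = [2, 4, 8] / [3] / [7];  Q = [1, 2, 4] / [3] / [5]
  Insert 5 (step 6): P = [2, 4, 5] / [3, 8] / [7];  Q = [1, 2, 4] / [3, 6] / [5]
  Insert 6 (step 7): P = [2, 4, 5, 6] / [3, 8] / [7];  Q = [1, 2, 4, 7] / [3, 6] / [5]
  Insert 1 (step 8): P = [1, 4, 5, 6] / [2, 8] / [3] / [7];  Q = [1, 2, 4, 7] / [3, 6] / [5] / [8]
  Insert 9 (step 9): P = [1, 4, 5, 6, 9] / [2, 8] / [3] / [7];  Q = [1, 2, 4, 7, 9] / [3, 6] / [5] / [8]
Final shape: (5, 2, 1, 1).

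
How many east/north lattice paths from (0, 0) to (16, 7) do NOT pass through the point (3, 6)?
Number of paths = 243981

Total paths from (0, 0) to (16, 7): C(23, 16) = 245157. Paths through (3, 6): (paths (0, 0) → (3, 6)) × (paths (3, 6) → (16, 7)) = C(9, 3) · C(14, 13) = 84 · 14 = 1176. Avoidance count = 245157 − 1176 = 243981.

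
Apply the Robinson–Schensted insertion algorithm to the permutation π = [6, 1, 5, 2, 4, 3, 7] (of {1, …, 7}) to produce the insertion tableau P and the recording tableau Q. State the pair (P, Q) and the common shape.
P = [1, 2, 3, 7] / [4] / [5] / [6];  Q = [1, 3, 5, 7] / [2] / [4] / [6];  common shape = (4, 1, 1, 1)

Row-insert the values π_1, π_2, … into P one at a time, bumping the leftmost entry strictly greater than the inserted value down to the next row. The recording tableau Q records, in position (i, j), the step at which that cell was added to P.
  Insert 6 (step 1): P = [6];  Q = [1]
  Insert 1 (step 2): P = [1] / [6];  Q = [1] / [2]
  Insert 5 (step 3): P = [1, 5] / [6];  Q = [1, 3] / [2]
  Insert 2 (step 4): P = [1, 2] / [5] / [6];  Q = [1, 3] / [2] / [4]
  Insert 4 (step 5): P = [1, 2, 4] / [5] / [6];  Q = [1, 3, 5] / [2] / [4]
  Insert 3 (step 6): P = [1, 2, 3] / [4] / [5] / [6];  Q = [1, 3, 5] / [2] / [4] / [6]
  Insert 7 (step 7): P = [1, 2, 3, 7] / [4] / [5] / [6];  Q = [1, 3, 5, 7] / [2] / [4] / [6]
Final shape: (4, 1, 1, 1).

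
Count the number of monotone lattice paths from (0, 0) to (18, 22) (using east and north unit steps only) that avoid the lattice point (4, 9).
Number of paths = 99038577300

Total paths from (0, 0) to (18, 22): C(40, 18) = 113380261800. Paths through (4, 9): (paths (0, 0) → (4, 9)) × (paths (4, 9) → (18, 22)) = C(13, 4) · C(27, 14) = 715 · 20058300 = 14341684500. Avoidance count = 113380261800 − 14341684500 = 99038577300.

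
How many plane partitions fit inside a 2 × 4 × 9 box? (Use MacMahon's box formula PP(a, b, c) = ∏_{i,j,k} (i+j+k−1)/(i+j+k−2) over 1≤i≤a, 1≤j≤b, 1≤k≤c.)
PP(2, 4, 9) = 143143

Evaluate the triple product over i = 1..2, j = 1..4, k = 1..9. The factors are (2/1) · (3/2) · (4/3) · (5/4) · (6/5) · (7/6) · (8/7) · (9/8) · … (72 factors total). The numerators and denominators telescope so the product is an integer; carrying out the multiplication exactly gives PP(2, 4, 9) = 143143.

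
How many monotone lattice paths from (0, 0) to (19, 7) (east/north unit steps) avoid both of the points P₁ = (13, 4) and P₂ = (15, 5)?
Number of paths = 332420

Inclusion–exclusion. Total paths: C(26, 19) = 657800. Through P₁: C(17, 13)·C(9, 6) = 199920. Through P₂: C(20, 15)·C(6, 4) = 232560. Since P₁ is strictly southwest of P₂, a monotone path through both must visit P₁ then P₂; paths through both = C(17, 13)·C(3, 2)·C(6, 4) = 107100. Avoid both = 657800 − 199920 − 232560 + 107100 = 332420.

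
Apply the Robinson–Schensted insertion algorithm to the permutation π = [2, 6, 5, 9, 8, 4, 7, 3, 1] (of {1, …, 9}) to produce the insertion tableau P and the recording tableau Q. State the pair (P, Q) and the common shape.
P = [1, 3, 7] / [2, 8] / [4, 9] / [5] / [6];  Q = [1, 2, 4] / [3, 5] / [6, 7] / [8] / [9];  common shape = (3, 2, 2, 1, 1)

Row-insert the values π_1, π_2, … into P one at a time, bumping the leftmost entry strictly greater than the inserted value down to the next row. The recording tableau Q records, in position (i, j), the step at which that cell was added to P.
  Insert 2 (step 1): P = [2];  Q = [1]
  Insert 6 (step 2): P = [2, 6];  Q = [1, 2]
  Insert 5 (step 3): P = [2, 5] / [6];  Q = [1, 2] / [3]
  Insert 9 (step 4): P = [2, 5, 9] / [6];  Q = [1, 2, 4] / [3]
  Insert 8 (step 5): P = [2, 5, 8] / [6, 9];  Q = [1, 2, 4] / [3, 5]
  Insert 4 (step 6): P = [2, 4, 8] / [5, 9] / [6];  Q = [1, 2, 4] / [3, 5] / [6]
  Insert 7 (step 7): P = [2, 4, 7] / [5, 8] / [6, 9];  Q = [1, 2, 4] / [3, 5] / [6, 7]
  Insert 3 (step 8): P = [2, 3, 7] / [4, 8] / [5, 9] / [6];  Q = [1, 2, 4] / [3, 5] / [6, 7] / [8]
  Insert 1 (step 9): P = [1, 3, 7] / [2, 8] / [4, 9] / [5] / [6];  Q = [1, 2, 4] / [3, 5] / [6, 7] / [8] / [9]
Final shape: (3, 2, 2, 1, 1).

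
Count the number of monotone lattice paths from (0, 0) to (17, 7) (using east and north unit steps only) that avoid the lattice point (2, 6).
Number of paths = 345656

Total paths from (0, 0) to (17, 7): C(24, 17) = 346104. Paths through (2, 6): (paths (0, 0) → (2, 6)) × (paths (2, 6) → (17, 7)) = C(8, 2) · C(16, 15) = 28 · 16 = 448. Avoidance count = 346104 − 448 = 345656.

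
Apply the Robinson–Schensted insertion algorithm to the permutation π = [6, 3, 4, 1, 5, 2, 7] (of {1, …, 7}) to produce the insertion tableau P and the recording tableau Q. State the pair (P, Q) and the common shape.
P = [1, 2, 5, 7] / [3, 4] / [6];  Q = [1, 3, 5, 7] / [2, 6] / [4];  common shape = (4, 2, 1)

Row-insert the values π_1, π_2, … into P one at a time, bumping the leftmost entry strictly greater than the inserted value down to the next row. The recording tableau Q records, in position (i, j), the step at which that cell was added to P.
  Insert 6 (step 1): P = [6];  Q = [1]
  Insert 3 (step 2): P = [3] / [6];  Q = [1] / [2]
  Insert 4 (step 3): P = [3, 4] / [6];  Q = [1, 3] / [2]
  Insert 1 (step 4): P = [1, 4] / [3] / [6];  Q = [1, 3] / [2] / [4]
  Insert 5 (step 5): P = [1, 4, 5] / [3] / [6];  Q = [1, 3, 5] / [2] / [4]
  Insert 2 (step 6): P = [1, 2, 5] / [3, 4] / [6];  Q = [1, 3, 5] / [2, 6] / [4]
  Insert 7 (step 7): P = [1, 2, 5, 7] / [3, 4] / [6];  Q = [1, 3, 5, 7] / [2, 6] / [4]
Final shape: (4, 2, 1).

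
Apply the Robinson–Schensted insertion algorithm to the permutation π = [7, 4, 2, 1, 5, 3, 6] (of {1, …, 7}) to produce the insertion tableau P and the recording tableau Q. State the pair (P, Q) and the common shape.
P = [1, 3, 6] / [2, 5] / [4] / [7];  Q = [1, 5, 7] / [2, 6] / [3] / [4];  common shape = (3, 2, 1, 1)

Row-insert the values π_1, π_2, … into P one at a time, bumping the leftmost entry strictly greater than the inserted value down to the next row. The recording tableau Q records, in position (i, j), the step at which that cell was added to P.
  Insert 7 (step 1): P = [7];  Q = [1]
  Insert 4 (step 2): P = [4] / [7];  Q = [1] / [2]
  Insert 2 (step 3): P = [2] / [4] / [7];  Q = [1] / [2] / [3]
  Insert 1 (step 4): P = [1] / [2] / [4] / [7];  Q = [1] / [2] / [3] / [4]
  Insert 5 (step 5): P = [1, 5] / [2] / [4] / [7];  Q = [1, 5] / [2] / [3] / [4]
  Insert 3 (step 6): P = [1, 3] / [2, 5] / [4] / [7];  Q = [1, 5] / [2, 6] / [3] / [4]
  Insert 6 (step 7): P = [1, 3, 6] / [2, 5] / [4] / [7];  Q = [1, 5, 7] / [2, 6] / [3] / [4]
Final shape: (3, 2, 1, 1).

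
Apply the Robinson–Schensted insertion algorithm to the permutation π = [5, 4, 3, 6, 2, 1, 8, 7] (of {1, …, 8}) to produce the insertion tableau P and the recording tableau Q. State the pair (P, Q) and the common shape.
P = [1, 6, 7] / [2, 8] / [3] / [4] / [5];  Q = [1, 4, 7] / [2, 8] / [3] / [5] / [6];  common shape = (3, 2, 1, 1, 1)

Row-insert the values π_1, π_2, … into P one at a time, bumping the leftmost entry strictly greater than the inserted value down to the next row. The recording tableau Q records, in position (i, j), the step at which that cell was added to P.
  Insert 5 (step 1): P = [5];  Q = [1]
  Insert 4 (step 2): P = [4] / [5];  Q = [1] / [2]
  Insert 3 (step 3): P = [3] / [4] / [5];  Q = [1] / [2] / [3]
  Insert 6 (step 4): P = [3, 6] / [4] / [5];  Q = [1, 4] / [2] / [3]
  Insert 2 (step 5): P = [2, 6] / [3] / [4] / [5];  Q = [1, 4] / [2] / [3] / [5]
  Insert 1 (step 6): P = [1, 6] / [2] / [3] / [4] / [5];  Q = [1, 4] / [2] / [3] / [5] / [6]
  Insert 8 (step 7): P = [1, 6, 8] / [2] / [3] / [4] / [5];  Q = [1, 4, 7] / [2] / [3] / [5] / [6]
  Insert 7 (step 8): P = [1, 6, 7] / [2, 8] / [3] / [4] / [5];  Q = [1, 4, 7] / [2, 8] / [3] / [5] / [6]
Final shape: (3, 2, 1, 1, 1).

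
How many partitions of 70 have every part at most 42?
p(70, parts ≤ 42) = 4073226

Use the recurrence p(n, m) = p(n, m−1) + p(n−m, m): either the largest part is < m (count p(n, m−1)) or the largest part is exactly m (remove one copy of m, count p(n−m, m)). With p(0, ·) = 1 this gives p(70, parts ≤ 42) = 4073226. (By conjugating Young diagrams, this also counts partitions of 70 into at most 42 parts.)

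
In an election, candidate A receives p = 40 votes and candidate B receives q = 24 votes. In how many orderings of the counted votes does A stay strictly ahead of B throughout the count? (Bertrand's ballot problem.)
Strict-lead orderings = 62662276367416530

Total orderings of the 64 votes with 40 for A: C(64, 40) = 250649105469666120. By the Bertrand ballot formula (Cycle Lemma / reflection principle), the number of orderings in which A is strictly ahead of B throughout is (p − q)/(p + q) · C(p + q, p) = (40 − 24)/(40 + 24) · 250649105469666120 = 62662276367416530.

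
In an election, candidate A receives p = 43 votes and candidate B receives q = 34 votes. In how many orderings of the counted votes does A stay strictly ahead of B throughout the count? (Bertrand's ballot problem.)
Strict-lead orderings = 951385550073787350900

Total orderings of the 77 votes with 43 for A: C(77, 43) = 8139631928409069557700. By the Bertrand ballot formula (Cycle Lemma / reflection principle), the number of orderings in which A is strictly ahead of B throughout is (p − q)/(p + q) · C(p + q, p) = (43 − 34)/(43 + 34) · 8139631928409069557700 = 951385550073787350900.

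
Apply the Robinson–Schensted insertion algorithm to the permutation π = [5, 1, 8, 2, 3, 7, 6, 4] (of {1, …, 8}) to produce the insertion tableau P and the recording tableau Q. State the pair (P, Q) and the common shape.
P = [1, 2, 3, 4] / [5, 6] / [7] / [8];  Q = [1, 3, 5, 6] / [2, 4] / [7] / [8];  common shape = (4, 2, 1, 1)

Row-insert the values π_1, π_2, … into P one at a time, bumping the leftmost entry strictly greater than the inserted value down to the next row. The recording tableau Q records, in position (i, j), the step at which that cell was added to P.
  Insert 5 (step 1): P = [5];  Q = [1]
  Insert 1 (step 2): P = [1] / [5];  Q = [1] / [2]
  Insert 8 (step 3): P = [1, 8] / [5];  Q = [1, 3] / [2]
  Insert 2 (step 4): P = [1, 2] / [5, 8];  Q = [1, 3] / [2, 4]
  Insert 3 (step 5): P = [1, 2, 3] / [5, 8];  Q = [1, 3, 5] / [2, 4]
  Insert 7 (step 6): P = [1, 2, 3, 7] / [5, 8];  Q = [1, 3, 5, 6] / [2, 4]
  Insert 6 (step 7): P = [1, 2, 3, 6] / [5, 7] / [8];  Q = [1, 3, 5, 6] / [2, 4] / [7]
  Insert 4 (step 8): P = [1, 2, 3, 4] / [5, 6] / [7] / [8];  Q = [1, 3, 5, 6] / [2, 4] / [7] / [8]
Final shape: (4, 2, 1, 1).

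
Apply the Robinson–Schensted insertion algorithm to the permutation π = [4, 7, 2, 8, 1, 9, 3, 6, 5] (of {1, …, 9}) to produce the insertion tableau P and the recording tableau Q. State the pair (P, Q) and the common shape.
P = [1, 3, 5, 9] / [2, 6, 8] / [4, 7];  Q = [1, 2, 4, 6] / [3, 7, 8] / [5, 9];  common shape = (4, 3, 2)

Row-insert the values π_1, π_2, … into P one at a time, bumping the leftmost entry strictly greater than the inserted value down to the next row. The recording tableau Q records, in position (i, j), the step at which that cell was added to P.
  Insert 4 (step 1): P = [4];  Q = [1]
  Insert 7 (step 2): P = [4, 7];  Q = [1, 2]
  Insert 2 (step 3): P = [2, 7] / [4];  Q = [1, 2] / [3]
  Insert 8 (step 4): P = [2, 7, 8] / [4];  Q = [1, 2, 4] / [3]
  Insert 1 (step 5): P = [1, 7, 8] / [2] / [4];  Q = [1, 2, 4] / [3] / [5]
  Insert 9 (step 6): P = [1, 7, 8, 9] / [2] / [4];  Q = [1, 2, 4, 6] / [3] / [5]
  Insert 3 (step 7): P = [1, 3, 8, 9] / [2, 7] / [4];  Q = [1, 2, 4, 6] / [3, 7] / [5]
  Insert 6 (step 8): P = [1, 3, 6, 9] / [2, 7, 8] / [4];  Q = [1, 2, 4, 6] / [3, 7, 8] / [5]
  Insert 5 (step 9): P = [1, 3, 5, 9] / [2, 6, 8] / [4, 7];  Q = [1, 2, 4, 6] / [3, 7, 8] / [5, 9]
Final shape: (4, 3, 2).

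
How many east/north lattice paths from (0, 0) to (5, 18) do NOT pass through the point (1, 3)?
Number of paths = 18145

Total paths from (0, 0) to (5, 18): C(23, 5) = 33649. Paths through (1, 3): (paths (0, 0) → (1, 3)) × (paths (1, 3) → (5, 18)) = C(4, 1) · C(19, 4) = 4 · 3876 = 15504. Avoidance count = 33649 − 15504 = 18145.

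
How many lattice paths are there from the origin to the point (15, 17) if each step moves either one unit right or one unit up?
Number of paths = 565722720

A monotone lattice path from (0, 0) to (15, 17) consists of 15 east steps and 17 north steps in some order, so it is determined by which 15 of the 32 steps are east. The count is C(32, 15) = 565722720.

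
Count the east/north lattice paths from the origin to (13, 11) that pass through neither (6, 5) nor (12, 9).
Number of paths = 1112622

Inclusion–exclusion. Total paths: C(24, 13) = 2496144. Through P₁: C(11, 6)·C(13, 7) = 792792. Through P₂: C(21, 12)·C(3, 1) = 881790. Since P₁ is strictly southwest of P₂, a monotone path through both must visit P₁ then P₂; paths through both = C(11, 6)·C(10, 6)·C(3, 1) = 291060. Avoid both = 2496144 − 792792 − 881790 + 291060 = 1112622.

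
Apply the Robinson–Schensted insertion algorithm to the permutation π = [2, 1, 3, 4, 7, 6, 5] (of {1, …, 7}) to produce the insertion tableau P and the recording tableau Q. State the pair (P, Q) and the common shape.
P = [1, 3, 4, 5] / [2, 6] / [7];  Q = [1, 3, 4, 5] / [2, 6] / [7];  common shape = (4, 2, 1)

Row-insert the values π_1, π_2, … into P one at a time, bumping the leftmost entry strictly greater than the inserted value down to the next row. The recording tableau Q records, in position (i, j), the step at which that cell was added to P.
  Insert 2 (step 1): P = [2];  Q = [1]
  Insert 1 (step 2): P = [1] / [2];  Q = [1] / [2]
  Insert 3 (step 3): P = [1, 3] / [2];  Q = [1, 3] / [2]
  Insert 4 (step 4): P = [1, 3, 4] / [2];  Q = [1, 3, 4] / [2]
  Insert 7 (step 5): P = [1, 3, 4, 7] / [2];  Q = [1, 3, 4, 5] / [2]
  Insert 6 (step 6): P = [1, 3, 4, 6] / [2, 7];  Q = [1, 3, 4, 5] / [2, 6]
  Insert 5 (step 7): P = [1, 3, 4, 5] / [2, 6] / [7];  Q = [1, 3, 4, 5] / [2, 6] / [7]
Final shape: (4, 2, 1).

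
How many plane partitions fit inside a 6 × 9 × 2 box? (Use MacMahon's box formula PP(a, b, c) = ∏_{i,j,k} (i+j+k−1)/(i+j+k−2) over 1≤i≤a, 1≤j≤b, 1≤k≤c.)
PP(6, 9, 2) = 5725720

Evaluate the triple product over i = 1..6, j = 1..9, k = 1..2. The factors are (2/1) · (3/2) · (3/2) · (4/3) · (4/3) · (5/4) · (5/4) · (6/5) · … (108 factors total). The numerators and denominators telescope so the product is an integer; carrying out the multiplication exactly gives PP(6, 9, 2) = 5725720.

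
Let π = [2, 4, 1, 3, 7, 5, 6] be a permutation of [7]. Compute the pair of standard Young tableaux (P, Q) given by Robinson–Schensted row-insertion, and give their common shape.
P = [1, 3, 5, 6] / [2, 4, 7];  Q = [1, 2, 5, 7] / [3, 4, 6];  common shape = (4, 3)

Row-insert the values π_1, π_2, … into P one at a time, bumping the leftmost entry strictly greater than the inserted value down to the next row. The recording tableau Q records, in position (i, j), the step at which that cell was added to P.
  Insert 2 (step 1): P = [2];  Q = [1]
  Insert 4 (step 2): P = [2, 4];  Q = [1, 2]
  Insert 1 (step 3): P = [1, 4] / [2];  Q = [1, 2] / [3]
  Insert 3 (step 4): P = [1, 3] / [2, 4];  Q = [1, 2] / [3, 4]
  Insert 7 (step 5): P = [1, 3, 7] / [2, 4];  Q = [1, 2, 5] / [3, 4]
  Insert 5 (step 6): P = [1, 3, 5] / [2, 4, 7];  Q = [1, 2, 5] / [3, 4, 6]
  Insert 6 (step 7): P = [1, 3, 5, 6] / [2, 4, 7];  Q = [1, 2, 5, 7] / [3, 4, 6]
Final shape: (4, 3).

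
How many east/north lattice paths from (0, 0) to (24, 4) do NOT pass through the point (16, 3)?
Number of paths = 11754

Total paths from (0, 0) to (24, 4): C(28, 24) = 20475. Paths through (16, 3): (paths (0, 0) → (16, 3)) × (paths (16, 3) → (24, 4)) = C(19, 16) · C(9, 8) = 969 · 9 = 8721. Avoidance count = 20475 − 8721 = 11754.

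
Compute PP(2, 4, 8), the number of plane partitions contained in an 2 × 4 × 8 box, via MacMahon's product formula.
PP(2, 4, 8) = 70785

Evaluate the triple product over i = 1..2, j = 1..4, k = 1..8. The factors are (2/1) · (3/2) · (4/3) · (5/4) · (6/5) · (7/6) · (8/7) · (9/8) · … (64 factors total). The numerators and denominators telescope so the product is an integer; carrying out the multiplication exactly gives PP(2, 4, 8) = 70785.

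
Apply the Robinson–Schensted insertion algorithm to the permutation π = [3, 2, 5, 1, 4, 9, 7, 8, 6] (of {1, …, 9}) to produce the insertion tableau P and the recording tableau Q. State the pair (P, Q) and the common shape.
P = [1, 4, 6, 8] / [2, 5, 7] / [3, 9];  Q = [1, 3, 6, 8] / [2, 5, 7] / [4, 9];  common shape = (4, 3, 2)

Row-insert the values π_1, π_2, … into P one at a time, bumping the leftmost entry strictly greater than the inserted value down to the next row. The recording tableau Q records, in position (i, j), the step at which that cell was added to P.
  Insert 3 (step 1): P = [3];  Q = [1]
  Insert 2 (step 2): P = [2] / [3];  Q = [1] / [2]
  Insert 5 (step 3): P = [2, 5] / [3];  Q = [1, 3] / [2]
  Insert 1 (step 4): P = [1, 5] / [2] / [3];  Q = [1, 3] / [2] / [4]
  Insert 4 (step 5): P = [1, 4] / [2, 5] / [3];  Q = [1, 3] / [2, 5] / [4]
  Insert 9 (step 6): P = [1, 4, 9] / [2, 5] / [3];  Q = [1, 3, 6] / [2, 5] / [4]
  Insert 7 (step 7): P = [1, 4, 7] / [2, 5, 9] / [3];  Q = [1, 3, 6] / [2, 5, 7] / [4]
  Insert 8 (step 8): P = [1, 4, 7, 8] / [2, 5, 9] / [3];  Q = [1, 3, 6, 8] / [2, 5, 7] / [4]
  Insert 6 (step 9): P = [1, 4, 6, 8] / [2, 5, 7] / [3, 9];  Q = [1, 3, 6, 8] / [2, 5, 7] / [4, 9]
Final shape: (4, 3, 2).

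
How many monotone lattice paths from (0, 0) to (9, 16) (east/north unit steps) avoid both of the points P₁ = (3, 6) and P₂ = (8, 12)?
Number of paths = 934493

Inclusion–exclusion. Total paths: C(25, 9) = 2042975. Through P₁: C(9, 3)·C(16, 6) = 672672. Through P₂: C(20, 8)·C(5, 1) = 629850. Since P₁ is strictly southwest of P₂, a monotone path through both must visit P₁ then P₂; paths through both = C(9, 3)·C(11, 5)·C(5, 1) = 194040. Avoid both = 2042975 − 672672 − 629850 + 194040 = 934493.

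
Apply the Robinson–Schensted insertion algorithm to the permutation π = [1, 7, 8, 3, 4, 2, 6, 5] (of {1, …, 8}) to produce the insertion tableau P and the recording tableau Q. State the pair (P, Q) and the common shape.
P = [1, 2, 4, 5] / [3, 6] / [7, 8];  Q = [1, 2, 3, 7] / [4, 5] / [6, 8];  common shape = (4, 2, 2)

Row-insert the values π_1, π_2, … into P one at a time, bumping the leftmost entry strictly greater than the inserted value down to the next row. The recording tableau Q records, in position (i, j), the step at which that cell was added to P.
  Insert 1 (step 1): P = [1];  Q = [1]
  Insert 7 (step 2): P = [1, 7];  Q = [1, 2]
  Insert 8 (step 3): P = [1, 7, 8];  Q = [1, 2, 3]
  Insert 3 (step 4): P = [1, 3, 8] / [7];  Q = [1, 2, 3] / [4]
  Insert 4 (step 5): P = [1, 3, 4] / [7, 8];  Q = [1, 2, 3] / [4, 5]
  Insert 2 (step 6): P = [1, 2, 4] / [3, 8] / [7];  Q = [1, 2, 3] / [4, 5] / [6]
  Insert 6 (step 7): P = [1, 2, 4, 6] / [3, 8] / [7];  Q = [1, 2, 3, 7] / [4, 5] / [6]
  Insert 5 (step 8): P = [1, 2, 4, 5] / [3, 6] / [7, 8];  Q = [1, 2, 3, 7] / [4, 5] / [6, 8]
Final shape: (4, 2, 2).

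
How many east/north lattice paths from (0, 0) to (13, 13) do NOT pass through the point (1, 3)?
Number of paths = 7814016

Total paths from (0, 0) to (13, 13): C(26, 13) = 10400600. Paths through (1, 3): (paths (0, 0) → (1, 3)) × (paths (1, 3) → (13, 13)) = C(4, 1) · C(22, 12) = 4 · 646646 = 2586584. Avoidance count = 10400600 − 2586584 = 7814016.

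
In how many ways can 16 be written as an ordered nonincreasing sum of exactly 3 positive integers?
p(16, 3 parts) = 21

Partitions of n into exactly k parts ↔ partitions of n − k into at most k parts (subtract 1 from each part). For n = 16, k = 3, the partitions are: 14+1+1, 13+2+1, 12+3+1, 12+2+2, 11+4+1, 11+3+2, 10+5+1, 10+4+2, 10+3+3, 9+6+1, 9+5+2, 9+4+3, 8+7+1, 8+6+2, 8+5+3, 8+4+4, 7+7+2, 7+6+3, 7+5+4, 6+6+4, 6+5+5. Count = 21.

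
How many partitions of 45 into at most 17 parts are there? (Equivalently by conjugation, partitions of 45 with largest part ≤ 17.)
p(45, parts ≤ 17) = 74506

Use the recurrence p(n, m) = p(n, m−1) + p(n−m, m): either the largest part is < m (count p(n, m−1)) or the largest part is exactly m (remove one copy of m, count p(n−m, m)). With p(0, ·) = 1 this gives p(45, parts ≤ 17) = 74506. (By conjugating Young diagrams, this also counts partitions of 45 into at most 17 parts.)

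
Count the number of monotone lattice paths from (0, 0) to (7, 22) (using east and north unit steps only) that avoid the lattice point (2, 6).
Number of paths = 991008

Total paths from (0, 0) to (7, 22): C(29, 7) = 1560780. Paths through (2, 6): (paths (0, 0) → (2, 6)) × (paths (2, 6) → (7, 22)) = C(8, 2) · C(21, 5) = 28 · 20349 = 569772. Avoidance count = 1560780 − 569772 = 991008.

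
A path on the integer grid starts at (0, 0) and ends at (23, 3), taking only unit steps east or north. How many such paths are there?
Number of paths = 2600

A monotone lattice path from (0, 0) to (23, 3) consists of 23 east steps and 3 north steps in some order, so it is determined by which 23 of the 26 steps are east. The count is C(26, 23) = 2600.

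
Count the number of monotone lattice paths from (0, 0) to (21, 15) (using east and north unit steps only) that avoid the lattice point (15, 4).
Number of paths = 5519933184

Total paths from (0, 0) to (21, 15): C(36, 21) = 5567902560. Paths through (15, 4): (paths (0, 0) → (15, 4)) × (paths (15, 4) → (21, 15)) = C(19, 15) · C(17, 6) = 3876 · 12376 = 47969376. Avoidance count = 5567902560 − 47969376 = 5519933184.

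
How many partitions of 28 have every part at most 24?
p(28, parts ≤ 24) = 3711

Use the recurrence p(n, m) = p(n, m−1) + p(n−m, m): either the largest part is < m (count p(n, m−1)) or the largest part is exactly m (remove one copy of m, count p(n−m, m)). With p(0, ·) = 1 this gives p(28, parts ≤ 24) = 3711. (By conjugating Young diagrams, this also counts partitions of 28 into at most 24 parts.)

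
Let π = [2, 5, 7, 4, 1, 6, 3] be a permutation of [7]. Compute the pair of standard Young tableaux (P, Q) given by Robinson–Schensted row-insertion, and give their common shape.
P = [1, 3, 6] / [2, 4] / [5, 7];  Q = [1, 2, 3] / [4, 6] / [5, 7];  common shape = (3, 2, 2)

Row-insert the values π_1, π_2, … into P one at a time, bumping the leftmost entry strictly greater than the inserted value down to the next row. The recording tableau Q records, in position (i, j), the step at which that cell was added to P.
  Insert 2 (step 1): P = [2];  Q = [1]
  Insert 5 (step 2): P = [2, 5];  Q = [1, 2]
  Insert 7 (step 3): P = [2, 5, 7];  Q = [1, 2, 3]
  Insert 4 (step 4): P = [2, 4, 7] / [5];  Q = [1, 2, 3] / [4]
  Insert 1 (step 5): P = [1, 4, 7] / [2] / [5];  Q = [1, 2, 3] / [4] / [5]
  Insert 6 (step 6): P = [1, 4, 6] / [2, 7] / [5];  Q = [1, 2, 3] / [4, 6] / [5]
  Insert 3 (step 7): P = [1, 3, 6] / [2, 4] / [5, 7];  Q = [1, 2, 3] / [4, 6] / [5, 7]
Final shape: (3, 2, 2).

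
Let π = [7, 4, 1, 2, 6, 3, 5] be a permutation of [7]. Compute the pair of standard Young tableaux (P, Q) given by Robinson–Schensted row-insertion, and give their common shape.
P = [1, 2, 3, 5] / [4, 6] / [7];  Q = [1, 4, 5, 7] / [2, 6] / [3];  common shape = (4, 2, 1)

Row-insert the values π_1, π_2, … into P one at a time, bumping the leftmost entry strictly greater than the inserted value down to the next row. The recording tableau Q records, in position (i, j), the step at which that cell was added to P.
  Insert 7 (step 1): P = [7];  Q = [1]
  Insert 4 (step 2): P = [4] / [7];  Q = [1] / [2]
  Insert 1 (step 3): P = [1] / [4] / [7];  Q = [1] / [2] / [3]
  Insert 2 (step 4): P = [1, 2] / [4] / [7];  Q = [1, 4] / [2] / [3]
  Insert 6 (step 5): P = [1, 2, 6] / [4] / [7];  Q = [1, 4, 5] / [2] / [3]
  Insert 3 (step 6): P = [1, 2, 3] / [4, 6] / [7];  Q = [1, 4, 5] / [2, 6] / [3]
  Insert 5 (step 7): P = [1, 2, 3, 5] / [4, 6] / [7];  Q = [1, 4, 5, 7] / [2, 6] / [3]
Final shape: (4, 2, 1).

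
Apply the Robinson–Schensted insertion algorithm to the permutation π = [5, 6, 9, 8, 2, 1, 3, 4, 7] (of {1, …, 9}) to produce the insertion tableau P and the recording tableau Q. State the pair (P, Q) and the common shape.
P = [1, 3, 4, 7] / [2, 6, 8] / [5] / [9];  Q = [1, 2, 3, 9] / [4, 7, 8] / [5] / [6];  common shape = (4, 3, 1, 1)

Row-insert the values π_1, π_2, … into P one at a time, bumping the leftmost entry strictly greater than the inserted value down to the next row. The recording tableau Q records, in position (i, j), the step at which that cell was added to P.
  Insert 5 (step 1): P = [5];  Q = [1]
  Insert 6 (step 2): P = [5, 6];  Q = [1, 2]
  Insert 9 (step 3): P = [5, 6, 9];  Q = [1, 2, 3]
  Insert 8 (step 4): P = [5, 6, 8] / [9];  Q = [1, 2, 3] / [4]
  Insert 2 (step 5): P = [2, 6, 8] / [5] / [9];  Q = [1, 2, 3] / [4] / [5]
  Insert 1 (step 6): P = [1, 6, 8] / [2] / [5] / [9];  Q = [1, 2, 3] / [4] / [5] / [6]
  Insert 3 (step 7): P = [1, 3, 8] / [2, 6] / [5] / [9];  Q = [1, 2, 3] / [4, 7] / [5] / [6]
  Insert 4 (step 8): P = [1, 3, 4] / [2, 6, 8] / [5] / [9];  Q = [1, 2, 3] / [4, 7, 8] / [5] / [6]
  Insert 7 (step 9): P = [1, 3, 4, 7] / [2, 6, 8] / [5] / [9];  Q = [1, 2, 3, 9] / [4, 7, 8] / [5] / [6]
Final shape: (4, 3, 1, 1).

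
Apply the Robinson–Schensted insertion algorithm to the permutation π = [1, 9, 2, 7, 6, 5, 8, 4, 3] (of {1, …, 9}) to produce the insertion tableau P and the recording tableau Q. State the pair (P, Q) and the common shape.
P = [1, 2, 3, 8] / [4] / [5] / [6] / [7] / [9];  Q = [1, 2, 4, 7] / [3] / [5] / [6] / [8] / [9];  common shape = (4, 1, 1, 1, 1, 1)

Row-insert the values π_1, π_2, … into P one at a time, bumping the leftmost entry strictly greater than the inserted value down to the next row. The recording tableau Q records, in position (i, j), the step at which that cell was added to P.
  Insert 1 (step 1): P = [1];  Q = [1]
  Insert 9 (step 2): P = [1, 9];  Q = [1, 2]
  Insert 2 (step 3): P = [1, 2] / [9];  Q = [1, 2] / [3]
  Insert 7 (step 4): P = [1, 2, 7] / [9];  Q = [1, 2, 4] / [3]
  Insert 6 (step 5): P = [1, 2, 6] / [7] / [9];  Q = [1, 2, 4] / [3] / [5]
  Insert 5 (step 6): P = [1, 2, 5] / [6] / [7] / [9];  Q = [1, 2, 4] / [3] / [5] / [6]
  Insert 8 (step 7): P = [1, 2, 5, 8] / [6] / [7] / [9];  Q = [1, 2, 4, 7] / [3] / [5] / [6]
  Insert 4 (step 8): P = [1, 2, 4, 8] / [5] / [6] / [7] / [9];  Q = [1, 2, 4, 7] / [3] / [5] / [6] / [8]
  Insert 3 (step 9): P = [1, 2, 3, 8] / [4] / [5] / [6] / [7] / [9];  Q = [1, 2, 4, 7] / [3] / [5] / [6] / [8] / [9]
Final shape: (4, 1, 1, 1, 1, 1).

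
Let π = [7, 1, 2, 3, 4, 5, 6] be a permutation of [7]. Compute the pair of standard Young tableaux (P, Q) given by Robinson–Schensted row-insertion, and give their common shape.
P = [1, 2, 3, 4, 5, 6] / [7];  Q = [1, 3, 4, 5, 6, 7] / [2];  common shape = (6, 1)

Row-insert the values π_1, π_2, … into P one at a time, bumping the leftmost entry strictly greater than the inserted value down to the next row. The recording tableau Q records, in position (i, j), the step at which that cell was added to P.
  Insert 7 (step 1): P = [7];  Q = [1]
  Insert 1 (step 2): P = [1] / [7];  Q = [1] / [2]
  Insert 2 (step 3): P = [1, 2] / [7];  Q = [1, 3] / [2]
  Insert 3 (step 4): P = [1, 2, 3] / [7];  Q = [1, 3, 4] / [2]
  Insert 4 (step 5): P = [1, 2, 3, 4] / [7];  Q = [1, 3, 4, 5] / [2]
  Insert 5 (step 6): P = [1, 2, 3, 4, 5] / [7];  Q = [1, 3, 4, 5, 6] / [2]
  Insert 6 (step 7): P = [1, 2, 3, 4, 5, 6] / [7];  Q = [1, 3, 4, 5, 6, 7] / [2]
Final shape: (6, 1).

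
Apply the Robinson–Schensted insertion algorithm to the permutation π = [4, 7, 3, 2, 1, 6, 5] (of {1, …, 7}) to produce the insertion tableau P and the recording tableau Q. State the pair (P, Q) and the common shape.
P = [1, 5] / [2, 6] / [3, 7] / [4];  Q = [1, 2] / [3, 6] / [4, 7] / [5];  common shape = (2, 2, 2, 1)

Row-insert the values π_1, π_2, … into P one at a time, bumping the leftmost entry strictly greater than the inserted value down to the next row. The recording tableau Q records, in position (i, j), the step at which that cell was added to P.
  Insert 4 (step 1): P = [4];  Q = [1]
  Insert 7 (step 2): P = [4, 7];  Q = [1, 2]
  Insert 3 (step 3): P = [3, 7] / [4];  Q = [1, 2] / [3]
  Insert 2 (step 4): P = [2, 7] / [3] / [4];  Q = [1, 2] / [3] / [4]
  Insert 1 (step 5): P = [1, 7] / [2] / [3] / [4];  Q = [1, 2] / [3] / [4] / [5]
  Insert 6 (step 6): P = [1, 6] / [2, 7] / [3] / [4];  Q = [1, 2] / [3, 6] / [4] / [5]
  Insert 5 (step 7): P = [1, 5] / [2, 6] / [3, 7] / [4];  Q = [1, 2] / [3, 6] / [4, 7] / [5]
Final shape: (2, 2, 2, 1).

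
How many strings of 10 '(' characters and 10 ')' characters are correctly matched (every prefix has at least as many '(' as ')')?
C_10 = 16796

These balanced parentheses are counted by the Catalan number C_n = (1/(n + 1)) · C(2n, n). For n = 10: C_10 = (1/11) · C(20, 10) = 184756/11 = 16796.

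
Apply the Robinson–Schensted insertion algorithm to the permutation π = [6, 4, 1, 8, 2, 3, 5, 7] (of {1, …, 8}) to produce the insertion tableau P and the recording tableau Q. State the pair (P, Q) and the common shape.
P = [1, 2, 3, 5, 7] / [4, 8] / [6];  Q = [1, 4, 6, 7, 8] / [2, 5] / [3];  common shape = (5, 2, 1)

Row-insert the values π_1, π_2, … into P one at a time, bumping the leftmost entry strictly greater than the inserted value down to the next row. The recording tableau Q records, in position (i, j), the step at which that cell was added to P.
  Insert 6 (step 1): P = [6];  Q = [1]
  Insert 4 (step 2): P = [4] / [6];  Q = [1] / [2]
  Insert 1 (step 3): P = [1] / [4] / [6];  Q = [1] / [2] / [3]
  Insert 8 (step 4): P = [1, 8] / [4] / [6];  Q = [1, 4] / [2] / [3]
  Insert 2 (step 5): P = [1, 2] / [4, 8] / [6];  Q = [1, 4] / [2, 5] / [3]
  Insert 3 (step 6): P = [1, 2, 3] / [4, 8] / [6];  Q = [1, 4, 6] / [2, 5] / [3]
  Insert 5 (step 7): P = [1, 2, 3, 5] / [4, 8] / [6];  Q = [1, 4, 6, 7] / [2, 5] / [3]
  Insert 7 (step 8): P = [1, 2, 3, 5, 7] / [4, 8] / [6];  Q = [1, 4, 6, 7, 8] / [2, 5] / [3]
Final shape: (5, 2, 1).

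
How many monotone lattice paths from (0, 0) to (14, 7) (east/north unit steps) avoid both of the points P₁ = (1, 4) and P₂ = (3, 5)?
Number of paths = 110282

Inclusion–exclusion. Total paths: C(21, 14) = 116280. Through P₁: C(5, 1)·C(16, 13) = 2800. Through P₂: C(8, 3)·C(13, 11) = 4368. Since P₁ is strictly southwest of P₂, a monotone path through both must visit P₁ then P₂; paths through both = C(5, 1)·C(3, 2)·C(13, 11) = 1170. Avoid both = 116280 − 2800 − 4368 + 1170 = 110282.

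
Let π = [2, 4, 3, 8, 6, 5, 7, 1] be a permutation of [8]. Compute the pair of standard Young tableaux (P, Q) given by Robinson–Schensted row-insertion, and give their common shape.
P = [1, 3, 5, 7] / [2, 6] / [4] / [8];  Q = [1, 2, 4, 7] / [3, 5] / [6] / [8];  common shape = (4, 2, 1, 1)

Row-insert the values π_1, π_2, … into P one at a time, bumping the leftmost entry strictly greater than the inserted value down to the next row. The recording tableau Q records, in position (i, j), the step at which that cell was added to P.
  Insert 2 (step 1): P = [2];  Q = [1]
  Insert 4 (step 2): P = [2, 4];  Q = [1, 2]
  Insert 3 (step 3): P = [2, 3] / [4];  Q = [1, 2] / [3]
  Insert 8 (step 4): P = [2, 3, 8] / [4];  Q = [1, 2, 4] / [3]
  Insert 6 (step 5): P = [2, 3, 6] / [4, 8];  Q = [1, 2, 4] / [3, 5]
  Insert 5 (step 6): P = [2, 3, 5] / [4, 6] / [8];  Q = [1, 2, 4] / [3, 5] / [6]
  Insert 7 (step 7): P = [2, 3, 5, 7] / [4, 6] / [8];  Q = [1, 2, 4, 7] / [3, 5] / [6]
  Insert 1 (step 8): P = [1, 3, 5, 7] / [2, 6] / [4] / [8];  Q = [1, 2, 4, 7] / [3, 5] / [6] / [8]
Final shape: (4, 2, 1, 1).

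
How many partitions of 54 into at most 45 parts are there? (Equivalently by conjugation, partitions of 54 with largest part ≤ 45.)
p(54, parts ≤ 45) = 386088

Use the recurrence p(n, m) = p(n, m−1) + p(n−m, m): either the largest part is < m (count p(n, m−1)) or the largest part is exactly m (remove one copy of m, count p(n−m, m)). With p(0, ·) = 1 this gives p(54, parts ≤ 45) = 386088. (By conjugating Young diagrams, this also counts partitions of 54 into at most 45 parts.)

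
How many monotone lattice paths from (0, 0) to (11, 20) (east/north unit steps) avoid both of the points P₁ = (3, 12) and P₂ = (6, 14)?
Number of paths = 63011445

Inclusion–exclusion. Total paths: C(31, 11) = 84672315. Through P₁: C(15, 3)·C(16, 8) = 5855850. Through P₂: C(20, 6)·C(11, 5) = 17907120. Since P₁ is strictly southwest of P₂, a monotone path through both must visit P₁ then P₂; paths through both = C(15, 3)·C(5, 3)·C(11, 5) = 2102100. Avoid both = 84672315 − 5855850 − 17907120 + 2102100 = 63011445.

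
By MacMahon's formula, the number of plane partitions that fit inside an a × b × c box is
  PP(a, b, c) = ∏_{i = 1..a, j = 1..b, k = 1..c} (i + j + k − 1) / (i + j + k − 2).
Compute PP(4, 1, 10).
PP(4, 1, 10) = 1001

Evaluate the triple product over i = 1..4, j = 1..1, k = 1..10. The factors are (2/1) · (3/2) · (4/3) · (5/4) · (6/5) · (7/6) · (8/7) · (9/8) · … (40 factors total). The numerators and denominators telescope so the product is an integer; carrying out the multiplication exactly gives PP(4, 1, 10) = 1001.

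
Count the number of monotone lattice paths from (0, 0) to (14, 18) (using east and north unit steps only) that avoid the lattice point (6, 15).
Number of paths = 462482040

Total paths from (0, 0) to (14, 18): C(32, 14) = 471435600. Paths through (6, 15): (paths (0, 0) → (6, 15)) × (paths (6, 15) → (14, 18)) = C(21, 6) · C(11, 8) = 54264 · 165 = 8953560. Avoidance count = 471435600 − 8953560 = 462482040.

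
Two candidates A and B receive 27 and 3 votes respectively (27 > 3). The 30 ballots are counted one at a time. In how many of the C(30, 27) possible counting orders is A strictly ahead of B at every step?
Strict-lead orderings = 3248

Total orderings of the 30 votes with 27 for A: C(30, 27) = 4060. By the Bertrand ballot formula (Cycle Lemma / reflection principle), the number of orderings in which A is strictly ahead of B throughout is (p − q)/(p + q) · C(p + q, p) = (27 − 3)/(27 + 3) · 4060 = 3248.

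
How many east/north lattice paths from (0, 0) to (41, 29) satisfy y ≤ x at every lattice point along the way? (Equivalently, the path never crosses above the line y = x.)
Number of paths = 12535202452192780360

By the reflection principle (André's argument), the number of monotone paths to (41, 29) with n ≤ m that never go above y = x is C(70, 41) − C(70, 42) = 40498346384007444240 − 27963143931814663880 = 12535202452192780360.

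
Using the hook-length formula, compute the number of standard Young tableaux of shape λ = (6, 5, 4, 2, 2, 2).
# SYT of shape (6, 5, 4, 2, 2, 2) = 493802400

Hook-length formula: f^λ = n! / Π hook(c), product over all cells c of the Young diagram. For λ = (6, 5, 4, 2, 2, 2), n = 21 boxes. Hook lengths by row (left-to-right, top-to-bottom): [11, 10, 6, 5, 3, 1]; [9, 8, 4, 3, 1]; [7, 6, 2, 1]; [4, 3]; [3, 2]; [2, 1]. Product of hooks = 103464345600. So f^λ = 21! / 103464345600 = 51090942171709440000 / 103464345600 = 493802400.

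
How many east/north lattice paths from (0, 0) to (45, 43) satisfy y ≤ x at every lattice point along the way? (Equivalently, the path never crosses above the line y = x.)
Number of paths = 1673817734484251380165680

By the reflection principle (André's argument), the number of monotone paths to (45, 43) with n ≤ m that never go above y = x is C(88, 45) − C(88, 46) = 25665205262091854495873760 − 23991387527607603115708080 = 1673817734484251380165680.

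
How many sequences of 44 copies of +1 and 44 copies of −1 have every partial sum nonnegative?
C_44 = 583300119592996693088040

These ballot sequences are counted by the Catalan number C_n = (1/(n + 1)) · C(2n, n). For n = 44: C_44 = (1/45) · C(88, 44) = 26248505381684851188961800/45 = 583300119592996693088040.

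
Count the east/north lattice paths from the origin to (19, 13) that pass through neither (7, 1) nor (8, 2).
Number of paths = 305282824

Inclusion–exclusion. Total paths: C(32, 19) = 347373600. Through P₁: C(8, 7)·C(24, 12) = 21633248. Through P₂: C(10, 8)·C(22, 11) = 31744440. Since P₁ is strictly southwest of P₂, a monotone path through both must visit P₁ then P₂; paths through both = C(8, 7)·C(2, 1)·C(22, 11) = 11286912. Avoid both = 347373600 − 21633248 − 31744440 + 11286912 = 305282824.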